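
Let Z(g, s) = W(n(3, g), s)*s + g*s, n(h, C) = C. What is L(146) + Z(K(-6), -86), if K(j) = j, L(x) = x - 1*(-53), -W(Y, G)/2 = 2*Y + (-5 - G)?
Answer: 12583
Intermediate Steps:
W(Y, G) = 10 - 4*Y + 2*G (W(Y, G) = -2*(2*Y + (-5 - G)) = -2*(-5 - G + 2*Y) = 10 - 4*Y + 2*G)
L(x) = 53 + x (L(x) = x + 53 = 53 + x)
Z(g, s) = g*s + s*(10 - 4*g + 2*s) (Z(g, s) = (10 - 4*g + 2*s)*s + g*s = s*(10 - 4*g + 2*s) + g*s = g*s + s*(10 - 4*g + 2*s))
L(146) + Z(K(-6), -86) = (53 + 146) - 86*(10 - 3*(-6) + 2*(-86)) = 199 - 86*(10 + 18 - 172) = 199 - 86*(-144) = 199 + 12384 = 12583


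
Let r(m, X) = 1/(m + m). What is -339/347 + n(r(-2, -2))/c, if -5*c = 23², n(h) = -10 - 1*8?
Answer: -148101/183563 ≈ -0.80681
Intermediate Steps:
r(m, X) = 1/(2*m)
n(h) = -18 (n(h) = -10 - 8 = -18)
c = -529/5 (c = -⅕*23² = -⅕*529 = -529/5 ≈ -105.80)
-339/347 + n(r(-2, -2))/c = -339/347 - 18/(-529/5) = -339*1/347 - 18*(-5/529) = -339/347 + 90/529 = -148101/183563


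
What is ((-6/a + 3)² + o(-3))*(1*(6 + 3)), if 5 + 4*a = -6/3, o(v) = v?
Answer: 16902/49 ≈ 344.94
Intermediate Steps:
a = -7/4 (a = -5/4 + (-6/3)/4 = -5/4 + (-6*⅓)/4 = -5/4 + (¼)*(-2) = -5/4 - ½ = -7/4 ≈ -1.7500)
((-6/a + 3)² + o(-3))*(1*(6 + 3)) = ((-6/(-7/4) + 3)² - 3)*(1*(6 + 3)) = ((-6*(-4/7) + 3)² - 3)*(1*9) = ((24/7 + 3)² - 3)*9 = ((45/7)² - 3)*9 = (2025/49 - 3)*9 = (1878/49)*9 = 16902/49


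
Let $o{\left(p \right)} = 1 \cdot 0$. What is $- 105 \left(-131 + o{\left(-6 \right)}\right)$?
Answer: $13755$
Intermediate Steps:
$o{\left(p \right)} = 0$
$- 105 \left(-131 + o{\left(-6 \right)}\right) = - 105 \left(-131 + 0\right) = \left(-105\right) \left(-131\right) = 13755$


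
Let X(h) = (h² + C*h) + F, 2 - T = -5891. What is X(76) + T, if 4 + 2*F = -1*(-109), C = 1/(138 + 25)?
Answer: 3821361/326 ≈ 11722.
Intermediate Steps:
T = 5893 (T = 2 - 1*(-5891) = 2 + 5891 = 5893)
C = 1/163 ≈ 0.0061350
F = 105/2 (F = -2 + (-1*(-109))/2 = -2 + (½)*109 = -2 + 109/2 = 105/2 ≈ 52.500)
X(h) = 105/2 + h² + h/163 (X(h) = (h² + h/163) + 105/2 = 105/2 + h² + h/163)
X(76) + T = (105/2 + 76² + (1/163)*76) + 5893 = (105/2 + 5776 + 76/163) + 5893 = 1900243/326 + 5893 = 3821361/326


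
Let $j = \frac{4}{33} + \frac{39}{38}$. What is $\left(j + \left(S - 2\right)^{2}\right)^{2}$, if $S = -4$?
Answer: $\frac{2169975889}{1572516} \approx 1379.9$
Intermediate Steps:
$j = \frac{1439}{1254}$ ($j = 4 \cdot \frac{1}{33} + 39 \cdot \frac{1}{38} = \frac{4}{33} + \frac{39}{38} = \frac{1439}{1254} \approx 1.1475$)
$\left(j + \left(S - 2\right)^{2}\right)^{2} = \left(\frac{1439}{1254} + \left(-4 - 2\right)^{2}\right)^{2} = \left(\frac{1439}{1254} + \left(-6\right)^{2}\right)^{2} = \left(\frac{1439}{1254} + 36\right)^{2} = \left(\frac{46583}{1254}\right)^{2} = \frac{2169975889}{1572516}$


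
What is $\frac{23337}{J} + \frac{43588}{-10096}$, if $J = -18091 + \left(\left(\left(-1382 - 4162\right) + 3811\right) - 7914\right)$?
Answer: $- \frac{20064643}{3889484} \approx -5.1587$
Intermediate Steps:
$J = -27738$ ($J = -18091 + \left(\left(\left(-1382 - 4162\right) + 3811\right) - 7914\right) = -18091 + \left(\left(-5544 + 3811\right) - 7914\right) = -18091 - 9647 = -27738$)
$\frac{23337}{J} + \frac{43588}{-10096} = \frac{23337}{-27738} + \frac{43588}{-10096} = 23337 \left(- \frac{1}{27738}\right) + 43588 \left(- \frac{1}{10096}\right) = - \frac{2593}{3082} - \frac{10897}{2524} = - \frac{20064643}{3889484}$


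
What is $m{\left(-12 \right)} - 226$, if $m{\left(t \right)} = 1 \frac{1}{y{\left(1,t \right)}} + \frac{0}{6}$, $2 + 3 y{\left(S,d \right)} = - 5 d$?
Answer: $- \frac{13105}{58} \approx -225.95$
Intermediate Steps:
$y{\left(S,d \right)} = - \frac{2}{3} - \frac{5 d}{3}$ ($y{\left(S,d \right)} = - \frac{2}{3} + \frac{\left(-5\right) d}{3} = - \frac{2}{3} - \frac{5 d}{3}$)
$m{\left(t \right)} = \frac{1}{- \frac{2}{3} - \frac{5 t}{3}}$ ($m{\left(t \right)} = 1 \frac{1}{- \frac{2}{3} - \frac{5 t}{3}} + \frac{0}{6} = \frac{1}{- \frac{2}{3} - \frac{5 t}{3}} + 0 \cdot \frac{1}{6} = \frac{1}{- \frac{2}{3} - \frac{5 t}{3}} + 0 = \frac{1}{- \frac{2}{3} - \frac{5 t}{3}}$)
$m{\left(-12 \right)} - 226 = - \frac{3}{2 + 5 \left(-12\right)} - 226 = - \frac{3}{2 - 60} - 226 = - \frac{3}{-58} - 226 = \left(-3\right) \left(- \frac{1}{58}\right) - 226 = \frac{3}{58} - 226 = - \frac{13105}{58}$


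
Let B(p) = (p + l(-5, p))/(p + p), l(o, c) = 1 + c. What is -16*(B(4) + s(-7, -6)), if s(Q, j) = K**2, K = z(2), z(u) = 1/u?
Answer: -22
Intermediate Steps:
K = 1/2 ≈ 0.50000
s(Q, j) = 1/4 (s(Q, j) = (1/2)**2 = 1/4)
B(p) = (1 + 2*p)/(2*p) (B(p) = (p + (1 + p))/(p + p) = (1 + 2*p)/((2*p)) = (1 + 2*p)*(1/(2*p)) = (1 + 2*p)/(2*p))
-16*(B(4) + s(-7, -6)) = -16*((1/2 + 4)/4 + 1/4) = -16*((1/4)*(9/2) + 1/4) = -16*(9/8 + 1/4) = -16*11/8 = -22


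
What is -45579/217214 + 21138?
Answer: 4591423953/217214 ≈ 21138.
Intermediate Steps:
-45579/217214 + 21138 = 4591423953/217214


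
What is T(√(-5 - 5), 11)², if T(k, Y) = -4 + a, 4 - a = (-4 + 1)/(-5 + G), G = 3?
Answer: 9/4 ≈ 2.2500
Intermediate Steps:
a = 5/2 (a = 4 - (-4 + 1)/(-5 + 3) = 4 - (-3)/(-2) = 4 - (-3)*(-1)/2 = 4 - 1*3/2 = 4 - 3/2 = 5/2 ≈ 2.5000)
T(k, Y) = -3/2 (T(k, Y) = -4 + 5/2 = -3/2)
T(√(-5 - 5), 11)² = (-3/2)² = 9/4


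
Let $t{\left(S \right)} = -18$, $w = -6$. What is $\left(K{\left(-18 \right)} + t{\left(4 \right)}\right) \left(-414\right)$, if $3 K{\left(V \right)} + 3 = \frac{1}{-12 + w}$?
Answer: $\frac{23621}{3} \approx 7873.7$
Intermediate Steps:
$K{\left(V \right)} = - \frac{55}{54}$ ($K{\left(V \right)} = -1 + \frac{1}{3 \left(-12 - 6\right)} = -1 + \frac{1}{3 \left(-18\right)} = -1 + \frac{1}{3} \left(- \frac{1}{18}\right) = -1 - \frac{1}{54} = - \frac{55}{54}$)
$\left(K{\left(-18 \right)} + t{\left(4 \right)}\right) \left(-414\right) = \left(- \frac{55}{54} - 18\right) \left(-414\right) = \left(- \frac{1027}{54}\right) \left(-414\right) = \frac{23621}{3}$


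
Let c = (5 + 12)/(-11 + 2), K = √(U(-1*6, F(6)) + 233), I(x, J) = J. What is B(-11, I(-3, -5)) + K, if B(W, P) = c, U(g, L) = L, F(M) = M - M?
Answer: -17/9 + √233 ≈ 13.375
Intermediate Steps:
F(M) = 0
K = √233 (K = √(0 + 233) = √233 ≈ 15.264)
c = -17/9 (c = 17/(-9) = 17*(-⅑) = -17/9 ≈ -1.8889)
B(W, P) = -17/9
B(-11, I(-3, -5)) + K = -17/9 + √233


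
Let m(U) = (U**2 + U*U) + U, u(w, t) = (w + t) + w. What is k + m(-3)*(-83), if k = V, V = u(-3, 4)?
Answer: -1247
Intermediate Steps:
u(w, t) = t + 2*w (u(w, t) = (t + w) + w = t + 2*w)
V = -2 (V = 4 + 2*(-3) = 4 - 6 = -2)
k = -2
m(U) = U + 2*U**2 (m(U) = (U**2 + U**2) + U = 2*U**2 + U = U + 2*U**2)
k + m(-3)*(-83) = -2 - 3*(1 + 2*(-3))*(-83) = -2 - 3*(1 - 6)*(-83) = -2 - 3*(-5)*(-83) = -2 + 15*(-83) = -2 - 1245 = -1247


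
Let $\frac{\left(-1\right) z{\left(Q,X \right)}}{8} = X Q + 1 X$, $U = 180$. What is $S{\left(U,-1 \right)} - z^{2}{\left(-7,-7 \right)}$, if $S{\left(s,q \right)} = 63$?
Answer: $-112833$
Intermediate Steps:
$z{\left(Q,X \right)} = - 8 X - 8 Q X$ ($z{\left(Q,X \right)} = - 8 \left(X Q + 1 X\right) = - 8 \left(Q X + X\right) = - 8 \left(X + Q X\right) = - 8 X - 8 Q X$)
$S{\left(U,-1 \right)} - z^{2}{\left(-7,-7 \right)} = 63 - \left(\left(-8\right) \left(-7\right) \left(1 - 7\right)\right)^{2} = 63 - \left(\left(-8\right) \left(-7\right) \left(-6\right)\right)^{2} = 63 - \left(-336\right)^{2} = 63 - 112896 = -112833$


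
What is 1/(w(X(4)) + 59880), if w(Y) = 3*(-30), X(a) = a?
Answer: 1/59790 ≈ 1.6725e-5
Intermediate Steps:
w(Y) = -90
1/(w(X(4)) + 59880) = 1/(-90 + 59880) = 1/59790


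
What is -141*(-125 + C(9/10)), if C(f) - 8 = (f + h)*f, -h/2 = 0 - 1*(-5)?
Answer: 1765179/100 ≈ 17652.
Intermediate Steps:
h = -10 (h = -2*(0 - 1*(-5)) = -2*(0 + 5) = -2*5 = -10)
C(f) = 8 + f*(-10 + f) (C(f) = 8 + (f - 10)*f = 8 + (-10 + f)*f = 8 + f*(-10 + f))
-141*(-125 + C(9/10)) = -141*(-125 + (8 + (9/10)**2 - 90/10)) = -141*(-125 + (8 + (9*(1/10))**2 - 90/10)) = -141*(-125 + (8 + (9/10)**2 - 10*9/10)) = -141*(-125 + (8 + 81/100 - 9)) = -141*(-125 - 19/100) = -141*(-12519/100) = 1765179/100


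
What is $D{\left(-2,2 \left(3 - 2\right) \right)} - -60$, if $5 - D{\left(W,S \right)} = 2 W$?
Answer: $69$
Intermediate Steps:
$D{\left(W,S \right)} = 5 - 2 W$
$D{\left(-2,2 \left(3 - 2\right) \right)} - -60 = \left(5 - -4\right) - -60 = \left(5 + 4\right) + 60 = 9 + 60 = 69$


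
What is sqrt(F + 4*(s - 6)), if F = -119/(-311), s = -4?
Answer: 111*I*sqrt(311)/311 ≈ 6.2942*I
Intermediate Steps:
F = 119/311 (F = -119*(-1/311) = 119/311 ≈ 0.38264)
sqrt(F + 4*(s - 6)) = sqrt(119/311 + 4*(-4 - 6)) = sqrt(119/311 + 4*(-10)) = sqrt(119/311 - 40) = sqrt(-12321/311) = 111*I*sqrt(311)/311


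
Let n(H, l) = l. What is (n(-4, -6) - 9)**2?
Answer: 225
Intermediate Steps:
(n(-4, -6) - 9)**2 = (-6 - 9)**2 = (-15)**2 = 225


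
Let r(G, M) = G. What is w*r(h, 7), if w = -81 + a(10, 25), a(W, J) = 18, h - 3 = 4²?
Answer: -1197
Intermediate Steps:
h = 19 (h = 3 + 4² = 3 + 16 = 19)
w = -63 (w = -81 + 18 = -63)
w*r(h, 7) = -63*19 = -1197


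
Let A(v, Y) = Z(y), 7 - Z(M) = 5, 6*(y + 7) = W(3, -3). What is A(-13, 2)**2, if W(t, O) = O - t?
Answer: 4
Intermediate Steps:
y = -8 (y = -7 + (-3 - 1*3)/6 = -7 + (-3 - 3)/6 = -7 + (1/6)*(-6) = -7 - 1 = -8)
Z(M) = 2 (Z(M) = 7 - 1*5 = 7 - 5 = 2)
A(v, Y) = 2
A(-13, 2)**2 = 2**2 = 4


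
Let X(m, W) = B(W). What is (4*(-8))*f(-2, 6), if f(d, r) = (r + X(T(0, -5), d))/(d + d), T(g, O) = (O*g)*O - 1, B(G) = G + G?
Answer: 16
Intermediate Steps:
B(G) = 2*G
T(g, O) = -1 + g*O² (T(g, O) = g*O² - 1 = -1 + g*O²)
X(m, W) = 2*W
f(d, r) = (r + 2*d)/(2*d) (f(d, r) = (r + 2*d)/(d + d) = (r + 2*d)/((2*d)) = (r + 2*d)*(1/(2*d)) = (r + 2*d)/(2*d))
(4*(-8))*f(-2, 6) = (4*(-8))*((-2 + (½)*6)/(-2)) = -(-16)*(-2 + 3) = -(-16) = -32*(-½) = 16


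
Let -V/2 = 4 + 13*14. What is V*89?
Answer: -33108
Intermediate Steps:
V = -372 (V = -2*(4 + 13*14) = -2*(4 + 182) = -2*186 = -372)
V*89 = -372*89 = -33108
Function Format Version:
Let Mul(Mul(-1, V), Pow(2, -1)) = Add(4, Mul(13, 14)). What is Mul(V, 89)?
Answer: -33108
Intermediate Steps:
V = -372 (V = Mul(-2, Add(4, Mul(13, 14))) = Mul(-2, Add(4, 182)) = Mul(-2, 186) = -372)
Mul(V, 89) = Mul(-372, 89) = -33108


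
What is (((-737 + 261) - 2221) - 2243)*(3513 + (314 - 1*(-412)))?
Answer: -20940660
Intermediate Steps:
(((-737 + 261) - 2221) - 2243)*(3513 + (314 - 1*(-412))) = ((-476 - 2221) - 2243)*(3513 + (314 + 412)) = (-2697 - 2243)*(3513 + 726) = -4940*4239 = -20940660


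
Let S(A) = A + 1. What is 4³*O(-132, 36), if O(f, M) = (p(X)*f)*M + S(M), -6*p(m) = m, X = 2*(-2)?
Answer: -200384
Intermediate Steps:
S(A) = 1 + A
X = -4
p(m) = -m/6
O(f, M) = 1 + M + 2*M*f/3 (O(f, M) = ((-⅙*(-4))*f)*M + (1 + M) = (2*f/3)*M + (1 + M) = 2*M*f/3 + (1 + M) = 1 + M + 2*M*f/3)
4³*O(-132, 36) = 4³*(1 + 36 + (⅔)*36*(-132)) = 64*(1 + 36 - 3168) = 64*(-3131) = -200384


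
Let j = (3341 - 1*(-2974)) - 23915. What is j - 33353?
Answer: -50953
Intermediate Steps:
j = -17600 (j = (3341 + 2974) - 23915 = 6315 - 23915 = -17600)
j - 33353 = -17600 - 33353 = -50953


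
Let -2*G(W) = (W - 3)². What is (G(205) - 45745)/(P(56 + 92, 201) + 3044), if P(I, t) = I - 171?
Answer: -22049/1007 ≈ -21.896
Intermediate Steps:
P(I, t) = -171 + I
G(W) = -(-3 + W)²/2 (G(W) = -(W - 3)²/2 = -(-3 + W)²/2)
(G(205) - 45745)/(P(56 + 92, 201) + 3044) = (-(-3 + 205)²/2 - 45745)/((-171 + (56 + 92)) + 3044) = (-½*202² - 45745)/((-171 + 148) + 3044) = (-½*40804 - 45745)/(-23 + 3044) = (-20402 - 45745)/3021 = -66147*1/3021 = -22049/1007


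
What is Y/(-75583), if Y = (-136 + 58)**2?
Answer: -6084/75583 ≈ -0.080494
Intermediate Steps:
Y = 6084 (Y = (-78)**2 = 6084)
Y/(-75583) = 6084/(-75583) = 6084*(-1/75583) = -6084/75583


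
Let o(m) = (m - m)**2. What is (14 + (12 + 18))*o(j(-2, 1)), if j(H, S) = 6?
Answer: 0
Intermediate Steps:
o(m) = 0 (o(m) = 0**2 = 0)
(14 + (12 + 18))*o(j(-2, 1)) = (14 + (12 + 18))*0 = (14 + 30)*0 = 44*0 = 0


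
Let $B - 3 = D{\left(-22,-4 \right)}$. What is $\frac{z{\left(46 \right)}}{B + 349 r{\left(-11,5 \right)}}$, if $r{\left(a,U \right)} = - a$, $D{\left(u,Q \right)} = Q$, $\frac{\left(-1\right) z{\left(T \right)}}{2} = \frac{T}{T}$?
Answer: $- \frac{1}{1919} \approx -0.0005211$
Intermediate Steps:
$z{\left(T \right)} = -2$ ($z{\left(T \right)} = - 2 \frac{T}{T} = \left(-2\right) 1 = -2$)
$B = -1$ ($B = 3 - 4 = -1$)
$\frac{z{\left(46 \right)}}{B + 349 r{\left(-11,5 \right)}} = - \frac{2}{-1 + 349 \left(\left(-1\right) \left(-11\right)\right)} = - \frac{2}{-1 + 349 \cdot 11} = - \frac{2}{-1 + 3839} = - \frac{2}{3838} = \left(-2\right) \frac{1}{3838} = - \frac{1}{1919}$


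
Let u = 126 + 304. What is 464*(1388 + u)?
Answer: 843552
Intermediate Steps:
u = 430
464*(1388 + u) = 464*(1388 + 430) = 464*1818 = 843552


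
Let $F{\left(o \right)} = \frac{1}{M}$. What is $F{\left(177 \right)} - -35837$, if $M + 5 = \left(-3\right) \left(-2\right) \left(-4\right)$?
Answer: $\frac{1039272}{29} \approx 35837.0$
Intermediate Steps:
$M = -29$ ($M = -5 + \left(-3\right) \left(-2\right) \left(-4\right) = -5 + 6 \left(-4\right) = -5 - 24 = -29$)
$F{\left(o \right)} = - \frac{1}{29}$ ($F{\left(o \right)} = \frac{1}{-29} = - \frac{1}{29}$)
$F{\left(177 \right)} - -35837 = - \frac{1}{29} - -35837 = - \frac{1}{29} + 35837 = \frac{1039272}{29}$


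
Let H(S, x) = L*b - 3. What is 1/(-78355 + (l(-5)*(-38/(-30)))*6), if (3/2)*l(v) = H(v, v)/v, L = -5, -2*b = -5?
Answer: -75/5875447 ≈ -1.2765e-5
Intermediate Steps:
b = 5/2 (b = -1/2*(-5) = 5/2 ≈ 2.5000)
H(S, x) = -31/2 (H(S, x) = -5*5/2 - 3 = -25/2 - 3 = -31/2)
l(v) = -31/(3*v) (l(v) = 2*(-31/(2*v))/3 = -31/(3*v))
1/(-78355 + (l(-5)*(-38/(-30)))*6) = 1/(-78355 + ((-31/3/(-5))*(-38/(-30)))*6) = 1/(-78355 + ((-31/3*(-1/5))*(-38*(-1/30)))*6) = 1/(-78355 + ((31/15)*(19/15))*6) = 1/(-78355 + (589/225)*6) = 1/(-78355 + 1178/75) = 1/(-5875447/75) = -75/5875447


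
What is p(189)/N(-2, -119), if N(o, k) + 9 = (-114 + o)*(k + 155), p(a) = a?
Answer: -7/155 ≈ -0.045161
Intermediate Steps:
N(o, k) = -9 + (-114 + o)*(155 + k) (N(o, k) = -9 + (-114 + o)*(k + 155) = -9 + (-114 + o)*(155 + k))
p(189)/N(-2, -119) = 189/(-17679 - 114*(-119) + 155*(-2) - 119*(-2)) = 189/(-17679 + 13566 - 310 + 238) = 189/(-4185) = 189*(-1/4185) = -7/155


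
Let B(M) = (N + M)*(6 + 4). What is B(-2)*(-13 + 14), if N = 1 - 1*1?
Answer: -20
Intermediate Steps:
N = 0 (N = 1 - 1 = 0)
B(M) = 10*M (B(M) = (0 + M)*(6 + 4) = M*10 = 10*M)
B(-2)*(-13 + 14) = (10*(-2))*(-13 + 14) = -20*1 = -20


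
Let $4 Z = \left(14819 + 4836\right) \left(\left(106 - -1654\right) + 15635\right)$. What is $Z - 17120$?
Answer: $\frac{341830245}{4} \approx 8.5458 \cdot 10^{7}$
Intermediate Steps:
$Z = \frac{341898725}{4}$ ($Z = \frac{\left(14819 + 4836\right) \left(\left(106 - -1654\right) + 15635\right)}{4} = \frac{19655 \left(\left(106 + 1654\right) + 15635\right)}{4} = \frac{19655 \left(1760 + 15635\right)}{4} = \frac{19655 \cdot 17395}{4} = \frac{1}{4} \cdot 341898725 = \frac{341898725}{4} \approx 8.5475 \cdot 10^{7}$)
$Z - 17120 = \frac{341898725}{4} - 17120 = \frac{341830245}{4}$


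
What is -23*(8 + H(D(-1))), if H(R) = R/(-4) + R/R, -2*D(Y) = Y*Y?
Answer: -1679/8 ≈ -209.88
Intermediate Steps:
D(Y) = -Y**2/2 (D(Y) = -Y*Y/2 = -Y**2/2)
H(R) = 1 - R/4 (H(R) = R*(-1/4) + 1 = -R/4 + 1 = 1 - R/4)
-23*(8 + H(D(-1))) = -23*(8 + (1 - (-1)*(-1)**2/8)) = -23*(8 + (1 - (-1)/8)) = -23*(8 + (1 - 1/4*(-1/2))) = -23*(8 + (1 + 1/8)) = -23*(8 + 9/8) = -23*73/8 = -1679/8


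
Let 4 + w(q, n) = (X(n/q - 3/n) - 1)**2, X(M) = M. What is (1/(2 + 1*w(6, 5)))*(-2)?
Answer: 1800/1271 ≈ 1.4162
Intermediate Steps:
w(q, n) = -4 + (-1 - 3/n + n/q)**2 (w(q, n) = -4 + ((n/q - 3/n) - 1)**2 = -4 + ((-3/n + n/q) - 1)**2 = -4 + (-1 - 3/n + n/q)**2)
(1/(2 + 1*w(6, 5)))*(-2) = (1/(2 + 1*(-4 + (1 + 3/5 - 1*5/6)**2)))*(-2) = (1/(2 + 1*(-4 + (1 + 3*(1/5) - 1*5*1/6)**2)))*(-2) = (1/(2 + 1*(-4 + (1 + 3/5 - 5/6)**2)))*(-2) = (1/(2 + 1*(-4 + (23/30)**2)))*(-2) = (1/(2 + 1*(-4 + 529/900)))*(-2) = (1/(2 + 1*(-3071/900)))*(-2) = (1/(2 - 3071/900))*(-2) = (1/(-1271/900))*(-2) = (1*(-900/1271))*(-2) = -900/1271*(-2) = 1800/1271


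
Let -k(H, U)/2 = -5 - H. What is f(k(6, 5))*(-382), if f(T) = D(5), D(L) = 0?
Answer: 0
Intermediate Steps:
k(H, U) = 10 + 2*H (k(H, U) = -2*(-5 - H) = 10 + 2*H)
f(T) = 0
f(k(6, 5))*(-382) = 0*(-382) = 0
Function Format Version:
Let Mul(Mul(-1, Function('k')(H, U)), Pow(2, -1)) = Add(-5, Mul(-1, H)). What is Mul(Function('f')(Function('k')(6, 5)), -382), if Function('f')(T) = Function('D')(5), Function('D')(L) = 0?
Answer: 0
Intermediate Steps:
Function('k')(H, U) = Add(10, Mul(2, H)) (Function('k')(H, U) = Mul(-2, Add(-5, Mul(-1, H))) = Add(10, Mul(2, H)))
Function('f')(T) = 0
Mul(Function('f')(Function('k')(6, 5)), -382) = Mul(0, -382) = 0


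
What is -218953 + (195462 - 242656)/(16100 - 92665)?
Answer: -16764089251/76565 ≈ -2.1895e+5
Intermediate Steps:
-218953 + (195462 - 242656)/(16100 - 92665) = -218953 - 47194/(-76565) = -218953 - 47194*(-1/76565) = -218953 + 47194/76565 = -16764089251/76565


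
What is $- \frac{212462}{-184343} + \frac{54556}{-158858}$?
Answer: $\frac{11847135844}{14642180147} \approx 0.80911$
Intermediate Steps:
$- \frac{212462}{-184343} + \frac{54556}{-158858} = \left(-212462\right) \left(- \frac{1}{184343}\right) + 54556 \left(- \frac{1}{158858}\right) = \frac{212462}{184343} - \frac{27278}{79429} = \frac{11847135844}{14642180147}$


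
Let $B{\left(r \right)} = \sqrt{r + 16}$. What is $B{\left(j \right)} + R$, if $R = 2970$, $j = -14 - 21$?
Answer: $2970 + i \sqrt{19} \approx 2970.0 + 4.3589 i$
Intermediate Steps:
$j = -35$
$B{\left(r \right)} = \sqrt{16 + r}$
$B{\left(j \right)} + R = \sqrt{16 - 35} + 2970 = \sqrt{-19} + 2970 = i \sqrt{19} + 2970 = 2970 + i \sqrt{19}$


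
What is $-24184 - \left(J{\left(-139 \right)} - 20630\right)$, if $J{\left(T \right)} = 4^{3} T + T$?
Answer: $5481$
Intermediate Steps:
$J{\left(T \right)} = 65 T$ ($J{\left(T \right)} = 64 T + T = 65 T$)
$-24184 - \left(J{\left(-139 \right)} - 20630\right) = -24184 - \left(65 \left(-139\right) - 20630\right) = -24184 - \left(-9035 - 20630\right) = -24184 - -29665 = -24184 + 29665 = 5481$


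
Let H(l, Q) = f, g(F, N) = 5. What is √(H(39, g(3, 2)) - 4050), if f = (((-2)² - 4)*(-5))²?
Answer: 45*I*√2 ≈ 63.64*I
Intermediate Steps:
f = 0 (f = ((4 - 4)*(-5))² = (0*(-5))² = 0² = 0)
H(l, Q) = 0
√(H(39, g(3, 2)) - 4050) = √(0 - 4050) = √(-4050) = 45*I*√2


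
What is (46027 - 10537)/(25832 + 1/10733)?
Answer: 380914170/277254857 ≈ 1.3739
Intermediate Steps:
(46027 - 10537)/(25832 + 1/10733) = 35490/(25832 + 1/10733) = 35490/(277254857/10733) = 35490*(10733/277254857) = 380914170/277254857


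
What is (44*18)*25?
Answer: 19800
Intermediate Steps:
(44*18)*25 = 792*25 = 19800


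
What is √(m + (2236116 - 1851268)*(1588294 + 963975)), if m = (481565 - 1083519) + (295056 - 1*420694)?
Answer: 6*√27284302570 ≈ 9.9108e+5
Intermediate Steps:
m = -727592 (m = -601954 + (295056 - 420694) = -601954 - 125638 = -727592)
√(m + (2236116 - 1851268)*(1588294 + 963975)) = √(-727592 + (2236116 - 1851268)*(1588294 + 963975)) = √(-727592 + 384848*2552269) = √(-727592 + 982235620112) = √982234892520 = 6*√27284302570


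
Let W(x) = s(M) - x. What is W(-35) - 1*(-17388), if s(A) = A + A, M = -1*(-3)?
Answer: 17429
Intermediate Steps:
M = 3
s(A) = 2*A
W(x) = 6 - x (W(x) = 2*3 - x = 6 - x)
W(-35) - 1*(-17388) = (6 - 1*(-35)) - 1*(-17388) = (6 + 35) + 17388 = 41 + 17388 = 17429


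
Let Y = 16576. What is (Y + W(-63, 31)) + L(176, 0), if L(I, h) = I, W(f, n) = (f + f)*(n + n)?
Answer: 8940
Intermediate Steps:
W(f, n) = 4*f*n (W(f, n) = (2*f)*(2*n) = 4*f*n)
(Y + W(-63, 31)) + L(176, 0) = (16576 + 4*(-63)*31) + 176 = (16576 - 7812) + 176 = 8764 + 176 = 8940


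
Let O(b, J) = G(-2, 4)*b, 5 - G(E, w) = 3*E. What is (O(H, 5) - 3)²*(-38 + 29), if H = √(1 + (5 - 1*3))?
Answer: -3348 + 594*√3 ≈ -2319.2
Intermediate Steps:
G(E, w) = 5 - 3*E
H = √3 (H = √(1 + (5 - 3)) = √(1 + 2) = √3 ≈ 1.7320)
O(b, J) = 11*b (O(b, J) = (5 - 3*(-2))*b = (5 + 6)*b = 11*b)
(O(H, 5) - 3)²*(-38 + 29) = (11*√3 - 3)²*(-38 + 29) = (-3 + 11*√3)²*(-9) = -9*(-3 + 11*√3)²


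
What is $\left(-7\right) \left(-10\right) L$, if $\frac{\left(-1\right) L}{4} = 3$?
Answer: $-840$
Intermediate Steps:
$L = -12$ ($L = \left(-4\right) 3 = -12$)
$\left(-7\right) \left(-10\right) L = \left(-7\right) \left(-10\right) \left(-12\right) = 70 \left(-12\right) = -840$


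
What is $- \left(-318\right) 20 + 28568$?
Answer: $34928$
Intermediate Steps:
$- \left(-318\right) 20 + 28568 = \left(-1\right) \left(-6360\right) + 28568 = 6360 + 28568 = 34928$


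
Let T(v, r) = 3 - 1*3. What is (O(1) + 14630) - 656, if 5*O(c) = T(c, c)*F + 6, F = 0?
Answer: 69876/5 ≈ 13975.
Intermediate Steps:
T(v, r) = 0 (T(v, r) = 3 - 3 = 0)
O(c) = 6/5 (O(c) = (0*0 + 6)/5 = (0 + 6)/5 = (1/5)*6 = 6/5)
(O(1) + 14630) - 656 = (6/5 + 14630) - 656 = 73156/5 - 656 = 69876/5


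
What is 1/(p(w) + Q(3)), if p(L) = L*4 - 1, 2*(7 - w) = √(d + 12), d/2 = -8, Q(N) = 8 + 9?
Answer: 11/488 + I/488 ≈ 0.022541 + 0.0020492*I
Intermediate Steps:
Q(N) = 17
d = -16 (d = 2*(-8) = -16)
w = 7 - I (w = 7 - √(-16 + 12)/2 = 7 - I ≈ 7.0 - 1.0*I)
p(L) = -1 + 4*L (p(L) = 4*L - 1 = -1 + 4*L)
1/(p(w) + Q(3)) = 1/((-1 + 4*(7 - I)) + 17) = 1/((-1 + (28 - 4*I)) + 17) = 1/((27 - 4*I) + 17) = 1/(44 - 4*I) = (44 + 4*I)/1952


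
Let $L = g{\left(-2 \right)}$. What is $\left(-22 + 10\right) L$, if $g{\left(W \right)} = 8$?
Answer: $-96$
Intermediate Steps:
$L = 8$
$\left(-22 + 10\right) L = \left(-22 + 10\right) 8 = \left(-12\right) 8 = -96$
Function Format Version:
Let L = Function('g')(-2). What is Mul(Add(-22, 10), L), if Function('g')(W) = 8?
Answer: -96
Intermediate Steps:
L = 8
Mul(Add(-22, 10), L) = Mul(Add(-22, 10), 8) = Mul(-12, 8) = -96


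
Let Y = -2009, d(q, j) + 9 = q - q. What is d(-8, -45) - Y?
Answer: 2000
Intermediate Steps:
d(q, j) = -9 (d(q, j) = -9 + (q - q) = -9 + 0 = -9)
d(-8, -45) - Y = -9 - 1*(-2009) = -9 + 2009 = 2000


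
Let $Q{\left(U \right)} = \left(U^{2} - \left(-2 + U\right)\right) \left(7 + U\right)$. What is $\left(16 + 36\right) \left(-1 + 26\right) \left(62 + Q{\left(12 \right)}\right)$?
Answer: $3390400$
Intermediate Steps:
$Q{\left(U \right)} = \left(7 + U\right) \left(2 + U^{2} - U\right)$ ($Q{\left(U \right)} = \left(2 + U^{2} - U\right) \left(7 + U\right) = \left(7 + U\right) \left(2 + U^{2} - U\right)$)
$\left(16 + 36\right) \left(-1 + 26\right) \left(62 + Q{\left(12 \right)}\right) = \left(16 + 36\right) \left(-1 + 26\right) \left(62 + \left(14 + 12^{3} - 60 + 6 \cdot 12^{2}\right)\right) = 52 \cdot 25 \left(62 + \left(14 + 1728 - 60 + 6 \cdot 144\right)\right) = 1300 \left(62 + \left(14 + 1728 - 60 + 864\right)\right) = 1300 \left(62 + 2546\right) = 1300 \cdot 2608 = 3390400$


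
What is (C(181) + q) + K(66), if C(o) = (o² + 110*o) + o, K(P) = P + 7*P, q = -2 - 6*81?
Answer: 52892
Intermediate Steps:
q = -488 (q = -2 - 486 = -488)
K(P) = 8*P
C(o) = o² + 111*o
(C(181) + q) + K(66) = (181*(111 + 181) - 488) + 8*66 = (181*292 - 488) + 528 = (52852 - 488) + 528 = 52364 + 528 = 52892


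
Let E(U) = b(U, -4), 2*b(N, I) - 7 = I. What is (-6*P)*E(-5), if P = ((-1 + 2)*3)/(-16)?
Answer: 27/16 ≈ 1.6875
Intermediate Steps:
b(N, I) = 7/2 + I/2
P = -3/16 (P = (1*3)*(-1/16) = 3*(-1/16) = -3/16 ≈ -0.18750)
E(U) = 3/2 (E(U) = 7/2 + (1/2)*(-4) = 7/2 - 2 = 3/2)
(-6*P)*E(-5) = -6*(-3/16)*(3/2) = (9/8)*(3/2) = 27/16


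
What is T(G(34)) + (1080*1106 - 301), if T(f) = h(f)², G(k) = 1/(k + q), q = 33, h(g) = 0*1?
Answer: 1194179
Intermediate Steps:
h(g) = 0
G(k) = 1/(33 + k) (G(k) = 1/(k + 33) = 1/(33 + k))
T(f) = 0 (T(f) = 0² = 0)
T(G(34)) + (1080*1106 - 301) = 0 + (1080*1106 - 301) = 0 + (1194480 - 301) = 0 + 1194179 = 1194179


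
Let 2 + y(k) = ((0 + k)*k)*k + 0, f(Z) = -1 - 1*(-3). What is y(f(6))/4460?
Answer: 3/2230 ≈ 0.0013453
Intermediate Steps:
f(Z) = 2 (f(Z) = -1 + 3 = 2)
y(k) = -2 + k³ (y(k) = -2 + (((0 + k)*k)*k + 0) = -2 + ((k*k)*k + 0) = -2 + (k²*k + 0) = -2 + (k³ + 0) = -2 + k³)
y(f(6))/4460 = (-2 + 2³)/4460 = (-2 + 8)*(1/4460) = 6*(1/4460) = 3/2230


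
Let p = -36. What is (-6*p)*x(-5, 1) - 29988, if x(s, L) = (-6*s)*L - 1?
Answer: -23724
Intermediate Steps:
x(s, L) = -1 - 6*L*s (x(s, L) = -6*L*s - 1 = -1 - 6*L*s)
(-6*p)*x(-5, 1) - 29988 = (-6*(-36))*(-1 - 6*1*(-5)) - 29988 = 216*(-1 + 30) - 29988 = 216*29 - 29988 = 6264 - 29988 = -23724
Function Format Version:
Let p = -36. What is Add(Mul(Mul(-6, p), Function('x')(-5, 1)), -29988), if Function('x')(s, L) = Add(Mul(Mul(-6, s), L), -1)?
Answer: -23724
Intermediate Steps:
Function('x')(s, L) = Add(-1, Mul(-6, L, s)) (Function('x')(s, L) = Add(Mul(-6, L, s), -1) = Add(-1, Mul(-6, L, s)))
Add(Mul(Mul(-6, p), Function('x')(-5, 1)), -29988) = Add(Mul(Mul(-6, -36), Add(-1, Mul(-6, 1, -5))), -29988) = Add(Mul(216, Add(-1, 30)), -29988) = Add(Mul(216, 29), -29988) = Add(6264, -29988) = -23724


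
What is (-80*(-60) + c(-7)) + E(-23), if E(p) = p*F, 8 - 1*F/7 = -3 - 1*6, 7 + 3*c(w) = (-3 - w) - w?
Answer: 6193/3 ≈ 2064.3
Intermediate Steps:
c(w) = -10/3 - 2*w/3 (c(w) = -7/3 + ((-3 - w) - w)/3 = -7/3 + (-3 - 2*w)/3 = -7/3 + (-1 - 2*w/3) = -10/3 - 2*w/3)
F = 119 (F = 56 - 7*(-3 - 1*6) = 56 - 7*(-3 - 6) = 56 - 7*(-9) = 56 + 63 = 119)
E(p) = 119*p (E(p) = p*119 = 119*p)
(-80*(-60) + c(-7)) + E(-23) = (-80*(-60) + (-10/3 - ⅔*(-7))) + 119*(-23) = (4800 + (-10/3 + 14/3)) - 2737 = (4800 + 4/3) - 2737 = 14404/3 - 2737 = 6193/3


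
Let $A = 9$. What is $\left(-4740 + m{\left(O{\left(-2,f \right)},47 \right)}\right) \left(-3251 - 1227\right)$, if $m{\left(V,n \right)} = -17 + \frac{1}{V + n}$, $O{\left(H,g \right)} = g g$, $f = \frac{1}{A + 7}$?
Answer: $\frac{256323966550}{12033} \approx 2.1302 \cdot 10^{7}$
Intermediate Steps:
$f = \frac{1}{16}$ ($f = \frac{1}{9 + 7} = \frac{1}{16} \approx 0.0625$)
$O{\left(H,g \right)} = g^{2}$
$\left(-4740 + m{\left(O{\left(-2,f \right)},47 \right)}\right) \left(-3251 - 1227\right) = \left(-4740 + \frac{1 - \frac{17}{256} - 799}{\left(\frac{1}{16}\right)^{2} + 47}\right) \left(-3251 - 1227\right) = \left(-4740 + \frac{1 - \frac{17}{256} - 799}{\frac{1}{256} + 47}\right) \left(-4478\right) = \left(-4740 + \frac{1 - \frac{17}{256} - 799}{\frac{12033}{256}}\right) \left(-4478\right) = \left(-4740 + \frac{256}{12033} \left(- \frac{204305}{256}\right)\right) \left(-4478\right) = \left(-4740 - \frac{204305}{12033}\right) \left(-4478\right) = \left(- \frac{57240725}{12033}\right) \left(-4478\right) = \frac{256323966550}{12033}$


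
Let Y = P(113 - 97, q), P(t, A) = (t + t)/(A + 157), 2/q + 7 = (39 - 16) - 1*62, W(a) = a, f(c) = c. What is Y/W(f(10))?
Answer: 184/9025 ≈ 0.020388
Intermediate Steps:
q = -1/23 (q = 2/(-7 + ((39 - 16) - 1*62)) = 2/(-7 + (23 - 62)) = 2/(-7 - 39) = 2/(-46) = 2*(-1/46) = -1/23 ≈ -0.043478)
P(t, A) = 2*t/(157 + A) (P(t, A) = (2*t)/(157 + A) = 2*t/(157 + A))
Y = 368/1805 (Y = 2*(113 - 97)/(157 - 1/23) = 2*16/(3610/23) = 2*16*(23/3610) = 368/1805 ≈ 0.20388)
Y/W(f(10)) = (368/1805)/10 = (368/1805)*(1/10) = 184/9025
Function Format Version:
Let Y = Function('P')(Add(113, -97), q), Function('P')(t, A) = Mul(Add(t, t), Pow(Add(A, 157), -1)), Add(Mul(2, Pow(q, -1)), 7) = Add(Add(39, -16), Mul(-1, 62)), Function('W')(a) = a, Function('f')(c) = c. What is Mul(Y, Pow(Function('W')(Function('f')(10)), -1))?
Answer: Rational(184, 9025) ≈ 0.020388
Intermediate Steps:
q = Rational(-1, 23) (q = Mul(2, Pow(Add(-7, Add(Add(39, -16), Mul(-1, 62))), -1)) = Mul(2, Pow(Add(-7, Add(23, -62)), -1)) = Mul(2, Pow(Add(-7, -39), -1)) = Mul(2, Pow(-46, -1)) = Mul(2, Rational(-1, 46)) = Rational(-1, 23) ≈ -0.043478)
Function('P')(t, A) = Mul(2, t, Pow(Add(157, A), -1)) (Function('P')(t, A) = Mul(Mul(2, t), Pow(Add(157, A), -1)) = Mul(2, t, Pow(Add(157, A), -1)))
Y = Rational(368, 1805) (Y = Mul(2, Add(113, -97), Pow(Add(157, Rational(-1, 23)), -1)) = Mul(2, 16, Pow(Rational(3610, 23), -1)) = Mul(2, 16, Rational(23, 3610)) = Rational(368, 1805) ≈ 0.20388)
Mul(Y, Pow(Function('W')(Function('f')(10)), -1)) = Mul(Rational(368, 1805), Pow(10, -1)) = Mul(Rational(368, 1805), Rational(1, 10)) = Rational(184, 9025)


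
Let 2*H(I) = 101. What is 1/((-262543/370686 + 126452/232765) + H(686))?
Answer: 43141363395/2171520433786 ≈ 0.019867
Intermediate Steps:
H(I) = 101/2 (H(I) = (½)*101 = 101/2)
1/((-262543/370686 + 126452/232765) + H(686)) = 1/((-262543/370686 + 126452/232765) + 101/2) = 1/(-14236835323/86282726790 + 101/2) = 1/(2171520433786/43141363395) = 43141363395/2171520433786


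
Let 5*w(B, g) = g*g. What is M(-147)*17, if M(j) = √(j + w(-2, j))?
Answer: 119*√2130/5 ≈ 1098.4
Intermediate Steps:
w(B, g) = g²/5 (w(B, g) = (g*g)/5 = g²/5)
M(j) = √(j + j²/5)
M(-147)*17 = (√5*√(-147*(5 - 147))/5)*17 = (√5*√(-147*(-142))/5)*17 = (√5*√20874/5)*17 = (√5*(7*√426)/5)*17 = (7*√2130/5)*17 = 119*√2130/5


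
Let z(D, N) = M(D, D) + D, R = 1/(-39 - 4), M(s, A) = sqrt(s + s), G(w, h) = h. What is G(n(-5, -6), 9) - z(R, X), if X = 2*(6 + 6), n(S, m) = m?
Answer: 388/43 - I*sqrt(86)/43 ≈ 9.0233 - 0.21567*I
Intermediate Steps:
M(s, A) = sqrt(2)*sqrt(s) (M(s, A) = sqrt(2*s) = sqrt(2)*sqrt(s))
R = -1/43 (R = 1/(-43) = -1/43 ≈ -0.023256)
X = 24 (X = 2*12 = 24)
z(D, N) = D + sqrt(2)*sqrt(D) (z(D, N) = sqrt(2)*sqrt(D) + D = D + sqrt(2)*sqrt(D))
G(n(-5, -6), 9) - z(R, X) = 9 - (-1/43 + sqrt(2)*sqrt(-1/43)) = 9 - (-1/43 + sqrt(2)*(I*sqrt(43)/43)) = 9 - (-1/43 + I*sqrt(86)/43) = 9 + (1/43 - I*sqrt(86)/43) = 388/43 - I*sqrt(86)/43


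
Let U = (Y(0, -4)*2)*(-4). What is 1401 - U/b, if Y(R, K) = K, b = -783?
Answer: 1097015/783 ≈ 1401.0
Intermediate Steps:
U = 32 (U = -4*2*(-4) = -8*(-4) = 32)
1401 - U/b = 1401 - 32/(-783) = 1401 - 32*(-1)/783 = 1401 - 1*(-32/783) = 1401 + 32/783 = 1097015/783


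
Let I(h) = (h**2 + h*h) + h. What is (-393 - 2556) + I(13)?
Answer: -2598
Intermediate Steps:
I(h) = h + 2*h**2 (I(h) = (h**2 + h**2) + h = 2*h**2 + h = h + 2*h**2)
(-393 - 2556) + I(13) = (-393 - 2556) + 13*(1 + 2*13) = -2949 + 13*(1 + 26) = -2949 + 13*27 = -2949 + 351 = -2598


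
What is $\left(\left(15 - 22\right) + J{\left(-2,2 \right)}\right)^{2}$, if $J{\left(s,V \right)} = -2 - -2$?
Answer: $49$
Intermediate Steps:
$J{\left(s,V \right)} = 0$ ($J{\left(s,V \right)} = -2 + 2 = 0$)
$\left(\left(15 - 22\right) + J{\left(-2,2 \right)}\right)^{2} = \left(\left(15 - 22\right) + 0\right)^{2} = \left(-7 + 0\right)^{2} = \left(-7\right)^{2} = 49$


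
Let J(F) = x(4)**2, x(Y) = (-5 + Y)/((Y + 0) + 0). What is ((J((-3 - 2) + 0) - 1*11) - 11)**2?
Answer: 123201/256 ≈ 481.25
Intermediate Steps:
x(Y) = (-5 + Y)/Y (x(Y) = (-5 + Y)/(Y + 0) = (-5 + Y)/Y)
J(F) = 1/16 (J(F) = ((-5 + 4)/4)**2 = ((1/4)*(-1))**2 = (-1/4)**2 = 1/16)
((J((-3 - 2) + 0) - 1*11) - 11)**2 = ((1/16 - 1*11) - 11)**2 = ((1/16 - 11) - 11)**2 = (-175/16 - 11)**2 = (-351/16)**2 = 123201/256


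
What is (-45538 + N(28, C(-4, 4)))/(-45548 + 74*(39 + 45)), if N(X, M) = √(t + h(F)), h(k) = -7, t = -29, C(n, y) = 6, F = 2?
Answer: 22769/19666 - 3*I/19666 ≈ 1.1578 - 0.00015255*I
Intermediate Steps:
N(X, M) = 6*I (N(X, M) = √(-29 - 7) = √(-36) = 6*I)
(-45538 + N(28, C(-4, 4)))/(-45548 + 74*(39 + 45)) = (-45538 + 6*I)/(-45548 + 74*(39 + 45)) = (-45538 + 6*I)/(-45548 + 74*84) = (-45538 + 6*I)/(-45548 + 6216) = (-45538 + 6*I)/(-39332) = (-45538 + 6*I)*(-1/39332) = 22769/19666 - 3*I/19666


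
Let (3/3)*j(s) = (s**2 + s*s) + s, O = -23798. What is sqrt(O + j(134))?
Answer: 2*sqrt(3062) ≈ 110.67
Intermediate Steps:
j(s) = s + 2*s**2 (j(s) = (s**2 + s*s) + s = (s**2 + s**2) + s = 2*s**2 + s = s + 2*s**2)
sqrt(O + j(134)) = sqrt(-23798 + 134*(1 + 2*134)) = sqrt(-23798 + 134*(1 + 268)) = sqrt(-23798 + 134*269) = sqrt(-23798 + 36046) = sqrt(12248) = 2*sqrt(3062)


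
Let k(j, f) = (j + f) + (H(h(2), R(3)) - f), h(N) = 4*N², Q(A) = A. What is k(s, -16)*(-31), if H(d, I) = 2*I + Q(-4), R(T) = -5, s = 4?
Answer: 310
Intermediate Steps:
H(d, I) = -4 + 2*I (H(d, I) = 2*I - 4 = -4 + 2*I)
k(j, f) = -14 + j (k(j, f) = (j + f) + ((-4 + 2*(-5)) - f) = (f + j) + ((-4 - 10) - f) = (f + j) + (-14 - f) = -14 + j)
k(s, -16)*(-31) = (-14 + 4)*(-31) = -10*(-31) = 310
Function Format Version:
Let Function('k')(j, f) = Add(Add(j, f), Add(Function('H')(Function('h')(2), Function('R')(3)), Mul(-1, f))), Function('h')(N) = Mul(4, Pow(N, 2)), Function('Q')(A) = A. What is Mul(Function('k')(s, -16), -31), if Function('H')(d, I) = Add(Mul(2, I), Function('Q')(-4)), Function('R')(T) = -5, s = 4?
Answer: 310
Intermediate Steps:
Function('H')(d, I) = Add(-4, Mul(2, I)) (Function('H')(d, I) = Add(Mul(2, I), -4) = Add(-4, Mul(2, I)))
Function('k')(j, f) = Add(-14, j) (Function('k')(j, f) = Add(Add(j, f), Add(Add(-4, Mul(2, -5)), Mul(-1, f))) = Add(Add(f, j), Add(Add(-4, -10), Mul(-1, f))) = Add(Add(f, j), Add(-14, Mul(-1, f))) = Add(-14, j))
Mul(Function('k')(s, -16), -31) = Mul(Add(-14, 4), -31) = Mul(-10, -31) = 310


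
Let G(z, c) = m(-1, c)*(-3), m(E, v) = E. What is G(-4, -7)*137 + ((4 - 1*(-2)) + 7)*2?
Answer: 437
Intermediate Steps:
G(z, c) = 3 (G(z, c) = -1*(-3) = 3)
G(-4, -7)*137 + ((4 - 1*(-2)) + 7)*2 = 3*137 + ((4 - 1*(-2)) + 7)*2 = 411 + ((4 + 2) + 7)*2 = 411 + (6 + 7)*2 = 411 + 13*2 = 411 + 26 = 437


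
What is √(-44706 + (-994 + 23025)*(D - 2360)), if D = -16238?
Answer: 2*I*√102444311 ≈ 20243.0*I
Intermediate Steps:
√(-44706 + (-994 + 23025)*(D - 2360)) = √(-44706 + (-994 + 23025)*(-16238 - 2360)) = √(-44706 + 22031*(-18598)) = √(-44706 - 409732538) = √(-409777244) = 2*I*√102444311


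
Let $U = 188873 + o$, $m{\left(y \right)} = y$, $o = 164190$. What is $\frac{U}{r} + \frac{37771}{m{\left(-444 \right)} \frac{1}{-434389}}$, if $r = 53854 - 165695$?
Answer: $\frac{1835009456367907}{49657404} \approx 3.6953 \cdot 10^{7}$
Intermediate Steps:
$U = 353063$ ($U = 188873 + 164190 = 353063$)
$r = -111841$ ($r = 53854 - 165695 = -111841$)
$\frac{U}{r} + \frac{37771}{m{\left(-444 \right)} \frac{1}{-434389}} = \frac{353063}{-111841} + \frac{37771}{\left(-444\right) \frac{1}{-434389}} = 353063 \left(- \frac{1}{111841}\right) + \frac{37771}{\left(-444\right) \left(- \frac{1}{434389}\right)} = - \frac{353063}{111841} + \frac{37771}{\frac{444}{434389}} = - \frac{353063}{111841} + 37771 \cdot \frac{434389}{444} = - \frac{353063}{111841} + \frac{16407306919}{444} = \frac{1835009456367907}{49657404}$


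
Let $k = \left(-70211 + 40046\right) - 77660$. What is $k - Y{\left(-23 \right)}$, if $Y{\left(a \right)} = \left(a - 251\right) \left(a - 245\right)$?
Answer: $-181257$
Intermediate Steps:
$k = -107825$ ($k = -30165 - 77660 = -107825$)
$Y{\left(a \right)} = \left(-251 + a\right) \left(-245 + a\right)$
$k - Y{\left(-23 \right)} = -107825 - \left(61495 + \left(-23\right)^{2} - -11408\right) = -107825 - \left(61495 + 529 + 11408\right) = -107825 - 73432 = -181257$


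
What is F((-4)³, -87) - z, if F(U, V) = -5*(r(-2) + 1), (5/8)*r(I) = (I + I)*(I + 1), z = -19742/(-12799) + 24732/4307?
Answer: -2441209503/55125293 ≈ -44.285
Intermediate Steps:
z = 401573662/55125293 (z = -19742*(-1/12799) + 24732*(1/4307) = 19742/12799 + 24732/4307 = 401573662/55125293 ≈ 7.2847)
r(I) = 16*I*(1 + I)/5 (r(I) = 8*((I + I)*(I + 1))/5 = 8*((2*I)*(1 + I))/5 = 8*(2*I*(1 + I))/5 = 16*I*(1 + I)/5)
F(U, V) = -37 (F(U, V) = -5*((16/5)*(-2)*(1 - 2) + 1) = -5*((16/5)*(-2)*(-1) + 1) = -5*(32/5 + 1) = -5*37/5 = -37)
F((-4)³, -87) - z = -37 - 1*401573662/55125293 = -37 - 401573662/55125293 = -2441209503/55125293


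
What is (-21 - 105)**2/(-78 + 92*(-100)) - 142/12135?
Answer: -96986368/56294265 ≈ -1.7228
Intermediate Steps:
(-21 - 105)**2/(-78 + 92*(-100)) - 142/12135 = (-126)**2/(-78 - 9200) - 142*1/12135 = 15876/(-9278) - 142/12135 = 15876*(-1/9278) - 142/12135 = -7938/4639 - 142/12135 = -96986368/56294265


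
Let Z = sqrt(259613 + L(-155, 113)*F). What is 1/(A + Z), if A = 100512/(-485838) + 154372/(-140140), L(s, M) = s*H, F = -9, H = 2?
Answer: 1170026761020672555/234643299240032651633066 + 894215501153199225*sqrt(262403)/234643299240032651633066 ≈ 0.0019572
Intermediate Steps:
L(s, M) = 2*s (L(s, M) = s*2 = 2*s)
A = -1237299103/945629685 (A = 100512*(-1/485838) + 154372*(-1/140140) = -5584/26991 - 38593/35035 = -1237299103/945629685 ≈ -1.3084)
Z = sqrt(262403) (Z = sqrt(259613 + (2*(-155))*(-9)) = sqrt(259613 - 310*(-9)) = sqrt(259613 + 2790) = sqrt(262403) ≈ 512.25)
1/(A + Z) = 1/(-1237299103/945629685 + sqrt(262403))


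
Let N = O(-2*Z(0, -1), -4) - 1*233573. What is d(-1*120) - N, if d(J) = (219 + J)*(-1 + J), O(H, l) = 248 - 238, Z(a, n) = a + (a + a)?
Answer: 221584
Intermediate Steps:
Z(a, n) = 3*a (Z(a, n) = a + 2*a = 3*a)
O(H, l) = 10
d(J) = (-1 + J)*(219 + J)
N = -233563 (N = 10 - 1*233573 = 10 - 233573 = -233563)
d(-1*120) - N = (-219 + (-1*120)² + 218*(-1*120)) - 1*(-233563) = (-219 + (-120)² + 218*(-120)) + 233563 = (-219 + 14400 - 26160) + 233563 = -11979 + 233563 = 221584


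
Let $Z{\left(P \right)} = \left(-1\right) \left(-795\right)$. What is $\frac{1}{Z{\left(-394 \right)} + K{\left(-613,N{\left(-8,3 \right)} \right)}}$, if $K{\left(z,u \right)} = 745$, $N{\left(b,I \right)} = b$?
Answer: $\frac{1}{1540} \approx 0.00064935$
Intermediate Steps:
$Z{\left(P \right)} = 795$
$\frac{1}{Z{\left(-394 \right)} + K{\left(-613,N{\left(-8,3 \right)} \right)}} = \frac{1}{795 + 745} = \frac{1}{1540}$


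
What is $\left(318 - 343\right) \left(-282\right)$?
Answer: $7050$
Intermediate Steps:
$\left(318 - 343\right) \left(-282\right) = \left(-25\right) \left(-282\right) = 7050$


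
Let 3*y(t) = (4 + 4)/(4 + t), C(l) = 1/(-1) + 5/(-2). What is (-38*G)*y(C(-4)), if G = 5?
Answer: -3040/3 ≈ -1013.3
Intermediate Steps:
C(l) = -7/2 (C(l) = 1*(-1) + 5*(-½) = -1 - 5/2 = -7/2)
y(t) = 8/(3*(4 + t)) (y(t) = ((4 + 4)/(4 + t))/3 = (8/(4 + t))/3 = 8/(3*(4 + t)))
(-38*G)*y(C(-4)) = (-38*5)*(8/(3*(4 - 7/2))) = -1520/(3*½) = -1520*2/3 = -190*16/3 = -3040/3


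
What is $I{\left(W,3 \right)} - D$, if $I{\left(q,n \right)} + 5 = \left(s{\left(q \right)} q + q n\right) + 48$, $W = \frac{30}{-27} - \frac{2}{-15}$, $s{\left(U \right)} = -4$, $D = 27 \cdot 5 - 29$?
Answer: $- \frac{2791}{45} \approx -62.022$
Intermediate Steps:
$D = 106$ ($D = 135 - 29 = 106$)
$W = - \frac{44}{45}$ ($W = 30 \left(- \frac{1}{27}\right) - - \frac{2}{15} = - \frac{10}{9} + \frac{2}{15} = - \frac{44}{45} \approx -0.97778$)
$I{\left(q,n \right)} = 43 - 4 q + n q$ ($I{\left(q,n \right)} = -5 + \left(\left(- 4 q + q n\right) + 48\right) = -5 + \left(\left(- 4 q + n q\right) + 48\right) = -5 + \left(48 - 4 q + n q\right) = 43 - 4 q + n q$)
$I{\left(W,3 \right)} - D = \left(43 - - \frac{176}{45} + 3 \left(- \frac{44}{45}\right)\right) - 106 = \left(43 + \frac{176}{45} - \frac{44}{15}\right) - 106 = \frac{1979}{45} - 106 = - \frac{2791}{45}$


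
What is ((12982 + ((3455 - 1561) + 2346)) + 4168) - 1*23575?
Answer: -2185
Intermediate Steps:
((12982 + ((3455 - 1561) + 2346)) + 4168) - 1*23575 = ((12982 + (1894 + 2346)) + 4168) - 23575 = ((12982 + 4240) + 4168) - 23575 = (17222 + 4168) - 23575 = 21390 - 23575 = -2185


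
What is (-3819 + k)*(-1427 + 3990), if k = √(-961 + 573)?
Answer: -9788097 + 5126*I*√97 ≈ -9.7881e+6 + 50485.0*I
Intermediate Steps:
k = 2*I*√97 (k = √(-388) = 2*I*√97 ≈ 19.698*I)
(-3819 + k)*(-1427 + 3990) = (-3819 + 2*I*√97)*(-1427 + 3990) = (-3819 + 2*I*√97)*2563 = -9788097 + 5126*I*√97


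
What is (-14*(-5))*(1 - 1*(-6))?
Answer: 490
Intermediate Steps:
(-14*(-5))*(1 - 1*(-6)) = 70*(1 + 6) = 70*7 = 490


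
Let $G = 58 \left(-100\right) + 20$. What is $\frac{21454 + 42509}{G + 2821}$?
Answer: $- \frac{63963}{2959} \approx -21.616$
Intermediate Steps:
$G = -5780$ ($G = -5800 + 20 = -5780$)
$\frac{21454 + 42509}{G + 2821} = \frac{21454 + 42509}{-5780 + 2821} = \frac{63963}{-2959} = 63963 \left(- \frac{1}{2959}\right) = - \frac{63963}{2959}$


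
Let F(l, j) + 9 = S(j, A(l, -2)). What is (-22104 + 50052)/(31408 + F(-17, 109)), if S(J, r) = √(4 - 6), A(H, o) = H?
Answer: 292513084/328632401 - 9316*I*√2/328632401 ≈ 0.89009 - 4.009e-5*I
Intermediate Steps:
S(J, r) = I*√2 (S(J, r) = √(-2) = I*√2)
F(l, j) = -9 + I*√2
(-22104 + 50052)/(31408 + F(-17, 109)) = (-22104 + 50052)/(31408 + (-9 + I*√2)) = 27948/(31399 + I*√2)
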